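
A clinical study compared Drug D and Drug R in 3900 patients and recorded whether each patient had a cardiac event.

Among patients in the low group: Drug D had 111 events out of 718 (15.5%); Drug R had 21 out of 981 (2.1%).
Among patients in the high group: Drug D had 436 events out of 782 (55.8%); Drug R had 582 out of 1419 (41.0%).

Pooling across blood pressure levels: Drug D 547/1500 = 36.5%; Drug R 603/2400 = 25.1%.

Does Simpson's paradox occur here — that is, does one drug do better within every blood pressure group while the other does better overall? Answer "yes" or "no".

Within each blood pressure level (low 15.5% vs 2.1%; high 55.8% vs 41.0%), Drug R has the lower rate every time. Pooled: 36.5% vs 25.1% — Drug R has the lower rate overall. They agree.

no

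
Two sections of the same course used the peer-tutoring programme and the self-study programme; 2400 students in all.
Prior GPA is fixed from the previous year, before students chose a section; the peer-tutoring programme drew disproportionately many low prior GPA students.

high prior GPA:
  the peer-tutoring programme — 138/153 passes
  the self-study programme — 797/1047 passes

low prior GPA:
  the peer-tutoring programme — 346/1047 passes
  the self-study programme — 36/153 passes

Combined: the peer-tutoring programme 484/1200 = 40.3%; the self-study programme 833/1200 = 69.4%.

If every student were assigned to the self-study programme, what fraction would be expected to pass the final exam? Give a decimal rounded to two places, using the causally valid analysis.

the peer-tutoring programme is higher inside every prior GPA band stratum but the self-study programme is higher in aggregate. Whether to stratify depends on how prior GPA band relates to the teaching method.
Prior GPA band differs across teaching methods for reasons unrelated to any effect of the teaching method itself, and it separately predicts the outcome — a classic confounder. We must compare within prior GPA band levels.
Standardising the self-study programme to the population prior GPA band mix: 0.500·797/1047 + 0.500·36/153 = 0.498.

0.50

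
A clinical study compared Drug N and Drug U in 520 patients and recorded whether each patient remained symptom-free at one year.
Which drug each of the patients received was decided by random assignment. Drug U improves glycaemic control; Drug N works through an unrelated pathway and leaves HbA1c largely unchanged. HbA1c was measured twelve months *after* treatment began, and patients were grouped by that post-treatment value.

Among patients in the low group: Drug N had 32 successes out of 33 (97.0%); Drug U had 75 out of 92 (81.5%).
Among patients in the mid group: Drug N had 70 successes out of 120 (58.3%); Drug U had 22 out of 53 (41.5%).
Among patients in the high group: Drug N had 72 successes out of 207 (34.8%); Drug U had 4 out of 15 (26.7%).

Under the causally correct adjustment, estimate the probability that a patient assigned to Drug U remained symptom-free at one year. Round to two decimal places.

Drug N is higher inside every HbA1c stratum but Drug U is higher in aggregate. Whether to stratify depends on how HbA1c relates to the drug.
HbA1c here is a post-treatment variable shaped by the drug; conditioning on it would introduce bias rather than remove it. The overall comparison is the causal one.
So P(outcome | do(Drug U)) is just the pooled rate for Drug U: 101/160 = 0.631.

0.63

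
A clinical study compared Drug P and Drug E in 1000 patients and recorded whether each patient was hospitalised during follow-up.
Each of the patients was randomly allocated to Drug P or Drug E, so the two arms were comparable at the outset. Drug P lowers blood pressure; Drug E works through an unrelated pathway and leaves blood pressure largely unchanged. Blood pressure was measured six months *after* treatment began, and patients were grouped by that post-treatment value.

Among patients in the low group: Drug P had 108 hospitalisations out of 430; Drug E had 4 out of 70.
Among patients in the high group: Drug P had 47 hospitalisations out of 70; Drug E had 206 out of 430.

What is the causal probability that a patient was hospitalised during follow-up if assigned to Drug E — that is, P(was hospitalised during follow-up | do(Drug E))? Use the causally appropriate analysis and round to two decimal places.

0.42

Blood pressure is recorded after the drug and is itself shifted by it — it sits on the causal path from drug to outcome. Conditioning on a mediator would strip out part of the effect we want; the pooled comparison gives the total causal effect.
So P(outcome | do(Drug E)) is just the pooled rate for Drug E: 210/500 = 0.420.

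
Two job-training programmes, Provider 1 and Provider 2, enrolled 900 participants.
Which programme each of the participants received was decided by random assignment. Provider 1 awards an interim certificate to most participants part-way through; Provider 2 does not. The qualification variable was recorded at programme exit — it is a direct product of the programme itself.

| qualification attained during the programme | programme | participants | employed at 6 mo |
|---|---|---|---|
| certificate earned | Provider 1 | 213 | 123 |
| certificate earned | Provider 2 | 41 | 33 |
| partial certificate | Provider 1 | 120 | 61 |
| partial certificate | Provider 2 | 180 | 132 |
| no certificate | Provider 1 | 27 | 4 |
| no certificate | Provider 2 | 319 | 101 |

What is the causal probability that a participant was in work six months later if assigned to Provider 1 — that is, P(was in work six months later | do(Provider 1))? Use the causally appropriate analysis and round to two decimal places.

0.52

The distribution of qualification attained during the programme is itself part of what the programme does — it is an intermediate outcome. Holding it fixed would remove that part of the effect; the total effect is the pooled difference.
So P(outcome | do(Provider 1)) is just the pooled rate for Provider 1: 188/360 = 0.522.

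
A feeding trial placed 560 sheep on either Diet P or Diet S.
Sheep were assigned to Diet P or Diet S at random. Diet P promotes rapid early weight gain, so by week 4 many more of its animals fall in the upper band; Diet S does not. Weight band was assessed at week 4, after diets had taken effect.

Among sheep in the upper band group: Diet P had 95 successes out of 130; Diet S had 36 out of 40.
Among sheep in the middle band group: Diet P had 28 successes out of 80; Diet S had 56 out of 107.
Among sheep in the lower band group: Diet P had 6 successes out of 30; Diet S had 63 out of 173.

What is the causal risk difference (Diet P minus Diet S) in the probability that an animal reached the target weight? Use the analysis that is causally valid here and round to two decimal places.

Diet S is higher inside every week-4 weight band stratum but Diet P is higher in aggregate. Whether to stratify depends on how week-4 weight band relates to the diet.
Stratifying would compare diets among sheep the diets themselves sorted into week-4 weight band groups — a form of selection on an intermediate. The unconditioned pooled rates give the total causal effect.
The causal difference is the pooled difference: 0.537 − 0.484 = +0.053.

+0.05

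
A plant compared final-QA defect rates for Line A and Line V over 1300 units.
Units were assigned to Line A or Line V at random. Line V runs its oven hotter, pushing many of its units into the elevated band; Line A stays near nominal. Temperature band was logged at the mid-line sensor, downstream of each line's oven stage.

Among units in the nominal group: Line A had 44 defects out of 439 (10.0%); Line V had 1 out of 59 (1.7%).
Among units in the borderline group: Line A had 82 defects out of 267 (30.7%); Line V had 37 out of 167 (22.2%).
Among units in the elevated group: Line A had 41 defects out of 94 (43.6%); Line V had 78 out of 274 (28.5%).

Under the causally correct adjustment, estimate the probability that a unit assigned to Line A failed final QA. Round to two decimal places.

0.21

The distribution of in-process temperature band is itself part of what the line does — it is an intermediate outcome. Holding it fixed would remove that part of the effect; the total effect is the pooled difference.
So P(outcome | do(Line A)) is just the pooled rate for Line A: 167/800 = 0.209.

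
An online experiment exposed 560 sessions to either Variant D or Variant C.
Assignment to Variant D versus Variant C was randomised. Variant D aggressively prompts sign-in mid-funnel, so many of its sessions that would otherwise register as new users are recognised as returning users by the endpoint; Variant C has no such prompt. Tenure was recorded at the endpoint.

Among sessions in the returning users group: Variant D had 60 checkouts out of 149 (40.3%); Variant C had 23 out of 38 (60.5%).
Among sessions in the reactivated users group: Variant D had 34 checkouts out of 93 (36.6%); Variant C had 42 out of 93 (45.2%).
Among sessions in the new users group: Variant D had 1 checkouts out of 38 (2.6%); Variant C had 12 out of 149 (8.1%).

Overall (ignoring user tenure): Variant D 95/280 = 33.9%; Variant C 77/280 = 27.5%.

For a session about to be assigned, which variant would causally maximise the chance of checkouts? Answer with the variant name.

User tenure is downstream of the variant. One should not condition on a consequence of treatment, so the overall rates are the right comparison.
Pooled: Variant D 33.9% vs Variant C 27.5%; Variant D is higher overall.

Variant D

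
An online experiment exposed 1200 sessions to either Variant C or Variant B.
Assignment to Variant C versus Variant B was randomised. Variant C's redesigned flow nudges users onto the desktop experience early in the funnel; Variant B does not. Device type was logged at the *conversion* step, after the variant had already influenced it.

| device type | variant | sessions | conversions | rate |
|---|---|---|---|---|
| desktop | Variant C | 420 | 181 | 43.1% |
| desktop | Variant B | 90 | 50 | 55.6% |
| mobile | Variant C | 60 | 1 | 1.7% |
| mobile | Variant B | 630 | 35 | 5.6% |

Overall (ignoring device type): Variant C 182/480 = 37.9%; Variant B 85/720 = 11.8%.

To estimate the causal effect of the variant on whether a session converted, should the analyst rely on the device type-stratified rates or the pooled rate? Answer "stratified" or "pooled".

pooled

Within every device type level Variant B has the higher rate, yet pooled Variant C does — Simpson's reversal.
The distribution of device type is itself part of what the variant does — it is an intermediate outcome. Holding it fixed would remove that part of the effect; the total effect is the pooled difference.
Pooled: Variant C 37.9% vs Variant B 11.8%; Variant C is higher overall.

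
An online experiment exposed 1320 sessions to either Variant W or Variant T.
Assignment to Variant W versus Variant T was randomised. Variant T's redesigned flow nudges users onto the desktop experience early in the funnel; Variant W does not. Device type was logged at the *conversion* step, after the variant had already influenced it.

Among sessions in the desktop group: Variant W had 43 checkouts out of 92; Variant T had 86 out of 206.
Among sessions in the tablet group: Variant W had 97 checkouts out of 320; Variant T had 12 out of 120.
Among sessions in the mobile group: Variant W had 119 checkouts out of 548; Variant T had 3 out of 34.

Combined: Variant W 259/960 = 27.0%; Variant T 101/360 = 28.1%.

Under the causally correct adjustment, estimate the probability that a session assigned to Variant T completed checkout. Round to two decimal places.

0.28

Stratifying would compare variants among sessions the variants themselves sorted into device type groups — a form of selection on an intermediate. The unconditioned pooled rates give the total causal effect.
So P(outcome | do(Variant T)) is just the pooled rate for Variant T: 101/360 = 0.281.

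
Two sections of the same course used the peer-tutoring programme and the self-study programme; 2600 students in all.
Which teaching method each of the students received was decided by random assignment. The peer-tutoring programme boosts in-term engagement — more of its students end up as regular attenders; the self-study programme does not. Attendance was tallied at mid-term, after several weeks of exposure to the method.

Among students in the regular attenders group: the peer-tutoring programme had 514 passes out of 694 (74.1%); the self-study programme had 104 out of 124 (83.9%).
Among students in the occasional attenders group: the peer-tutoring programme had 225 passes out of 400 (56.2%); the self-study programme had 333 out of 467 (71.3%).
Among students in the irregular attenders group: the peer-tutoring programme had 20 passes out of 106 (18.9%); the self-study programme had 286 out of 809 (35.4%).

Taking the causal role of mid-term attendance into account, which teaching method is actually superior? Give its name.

Mid-term attendance is recorded after the teaching method and is itself shifted by it — it sits on the causal path from teaching method to outcome. Conditioning on a mediator would strip out part of the effect we want; the pooled comparison gives the total causal effect.
Pooled: the peer-tutoring programme 63.2% vs the self-study programme 51.6%; the peer-tutoring programme is higher overall.

the peer-tutoring programme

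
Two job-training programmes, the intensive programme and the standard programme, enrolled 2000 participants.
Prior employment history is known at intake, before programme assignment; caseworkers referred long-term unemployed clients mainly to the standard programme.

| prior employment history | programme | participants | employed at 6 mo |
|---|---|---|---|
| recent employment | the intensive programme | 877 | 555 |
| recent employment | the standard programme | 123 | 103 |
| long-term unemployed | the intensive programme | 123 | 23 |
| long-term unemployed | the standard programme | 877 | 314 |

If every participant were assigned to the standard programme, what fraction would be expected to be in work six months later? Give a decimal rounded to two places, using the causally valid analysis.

Prior employment history is set before the programme has any effect — it is not caused by the programme — and it independently drives the outcome. That makes it a confounder, so the causal comparison is within prior employment history levels.
Standardising the standard programme to the population prior employment history mix: 0.500·103/123 + 0.500·314/877 = 0.598.

0.60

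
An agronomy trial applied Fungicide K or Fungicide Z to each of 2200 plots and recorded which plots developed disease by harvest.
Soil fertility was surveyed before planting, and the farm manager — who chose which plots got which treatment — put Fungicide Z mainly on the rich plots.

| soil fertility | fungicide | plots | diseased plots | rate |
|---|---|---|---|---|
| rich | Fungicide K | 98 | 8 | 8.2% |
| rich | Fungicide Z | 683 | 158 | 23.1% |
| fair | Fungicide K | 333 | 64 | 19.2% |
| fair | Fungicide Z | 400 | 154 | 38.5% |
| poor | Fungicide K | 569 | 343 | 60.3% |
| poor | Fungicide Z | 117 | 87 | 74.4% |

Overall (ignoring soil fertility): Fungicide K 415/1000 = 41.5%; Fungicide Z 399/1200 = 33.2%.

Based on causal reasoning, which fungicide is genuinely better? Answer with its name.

Fungicide K

Within every soil fertility level Fungicide K has the lower rate, yet pooled Fungicide Z does — Simpson's reversal.
Soil fertility is set before the fungicide has any effect — it is not caused by the fungicide — and it independently drives the outcome. That makes it a confounder, so the causal comparison is within soil fertility levels.
Within each level — rich: 8.2% vs 23.1%; fair: 19.2% vs 38.5%; poor: 60.3% vs 74.4% — Fungicide K is lower every time.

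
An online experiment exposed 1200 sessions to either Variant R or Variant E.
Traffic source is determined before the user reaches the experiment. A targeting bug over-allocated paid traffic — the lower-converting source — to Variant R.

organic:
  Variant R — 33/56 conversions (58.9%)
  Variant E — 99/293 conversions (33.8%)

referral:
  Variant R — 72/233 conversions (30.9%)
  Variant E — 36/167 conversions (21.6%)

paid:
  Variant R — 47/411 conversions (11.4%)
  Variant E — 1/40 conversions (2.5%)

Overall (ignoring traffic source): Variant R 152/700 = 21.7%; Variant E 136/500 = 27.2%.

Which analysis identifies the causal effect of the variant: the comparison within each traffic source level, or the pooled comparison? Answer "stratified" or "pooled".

stratified

The traffic source-specific comparison favours Variant R throughout, but the pooled figures favour Variant E. The question is whether to condition on traffic source.
Traffic source is set before the variant has any effect — it is not caused by the variant — and it independently drives the outcome. That makes it a confounder, so the causal comparison is within traffic source levels.
Within each level — organic: 58.9% vs 33.8%; referral: 30.9% vs 21.6%; paid: 11.4% vs 2.5% — Variant R is higher every time.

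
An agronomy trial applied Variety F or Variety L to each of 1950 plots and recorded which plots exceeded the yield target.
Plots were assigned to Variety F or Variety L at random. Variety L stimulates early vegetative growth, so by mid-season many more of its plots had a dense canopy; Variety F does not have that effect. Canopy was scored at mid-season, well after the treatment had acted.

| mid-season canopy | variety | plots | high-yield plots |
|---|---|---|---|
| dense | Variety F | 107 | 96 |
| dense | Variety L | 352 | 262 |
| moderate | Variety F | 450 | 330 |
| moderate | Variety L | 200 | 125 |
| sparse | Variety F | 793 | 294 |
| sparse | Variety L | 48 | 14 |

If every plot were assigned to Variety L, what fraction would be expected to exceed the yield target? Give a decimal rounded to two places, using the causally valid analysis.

Because the variety influences mid-season canopy, mid-season canopy is a post-treatment mediator, not a confounder. Stratifying on it would bias the estimate; the causal effect is the crude pooled difference.
So P(outcome | do(Variety L)) is just the pooled rate for Variety L: 401/600 = 0.668.

0.67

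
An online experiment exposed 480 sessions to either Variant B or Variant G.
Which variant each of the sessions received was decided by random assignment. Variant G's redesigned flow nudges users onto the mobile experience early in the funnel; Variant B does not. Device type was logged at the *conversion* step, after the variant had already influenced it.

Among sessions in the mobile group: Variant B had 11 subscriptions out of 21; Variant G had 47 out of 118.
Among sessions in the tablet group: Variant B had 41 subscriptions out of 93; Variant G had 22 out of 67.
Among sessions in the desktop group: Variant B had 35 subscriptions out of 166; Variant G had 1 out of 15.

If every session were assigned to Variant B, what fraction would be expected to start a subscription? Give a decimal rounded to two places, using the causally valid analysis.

0.31

Device type lies on the pathway variant → device type → outcome, so adjusting for it blocks the indirect effect. For the total causal effect of variant, use the unadjusted pooled rates.
So P(outcome | do(Variant B)) is just the pooled rate for Variant B: 87/280 = 0.311.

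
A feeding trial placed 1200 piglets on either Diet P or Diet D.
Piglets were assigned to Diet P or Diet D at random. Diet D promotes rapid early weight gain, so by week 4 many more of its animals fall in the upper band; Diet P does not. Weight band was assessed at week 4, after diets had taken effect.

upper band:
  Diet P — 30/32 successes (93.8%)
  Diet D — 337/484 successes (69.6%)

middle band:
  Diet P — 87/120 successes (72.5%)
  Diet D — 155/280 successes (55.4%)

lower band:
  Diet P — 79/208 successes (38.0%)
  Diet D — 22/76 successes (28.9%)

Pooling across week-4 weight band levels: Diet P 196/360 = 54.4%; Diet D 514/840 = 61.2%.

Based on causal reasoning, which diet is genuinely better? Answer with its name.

Diet D

Week-4 weight band is downstream of the diet. One should not condition on a consequence of treatment, so the overall rates are the right comparison.
Pooled: Diet P 54.4% vs Diet D 61.2%; Diet D is higher overall.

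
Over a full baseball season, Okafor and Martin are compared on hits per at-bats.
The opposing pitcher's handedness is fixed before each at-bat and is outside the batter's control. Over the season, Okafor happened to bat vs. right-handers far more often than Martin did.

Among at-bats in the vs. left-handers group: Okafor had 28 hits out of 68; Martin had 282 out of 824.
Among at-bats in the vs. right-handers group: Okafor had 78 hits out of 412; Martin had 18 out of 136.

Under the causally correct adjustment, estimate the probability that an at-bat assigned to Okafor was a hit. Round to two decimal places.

Okafor is higher inside every pitcher handedness stratum but Martin is higher in aggregate. Whether to stratify depends on how pitcher handedness relates to the player.
Pitcher handedness differs across players for reasons unrelated to any effect of the player itself, and it separately predicts the outcome — a classic confounder. We must compare within pitcher handedness levels.
Standardising Okafor to the population pitcher handedness mix: 0.619·28/68 + 0.381·78/412 = 0.327.

0.33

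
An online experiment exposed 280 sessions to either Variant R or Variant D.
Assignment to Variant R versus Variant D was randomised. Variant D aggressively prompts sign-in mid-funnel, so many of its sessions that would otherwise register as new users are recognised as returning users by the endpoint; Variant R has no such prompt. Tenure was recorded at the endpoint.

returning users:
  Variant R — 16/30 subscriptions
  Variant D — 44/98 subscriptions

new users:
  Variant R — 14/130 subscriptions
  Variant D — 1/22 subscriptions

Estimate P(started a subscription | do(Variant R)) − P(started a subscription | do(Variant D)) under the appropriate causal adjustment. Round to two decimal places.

-0.19

User tenure is recorded after the variant and is itself shifted by it — it sits on the causal path from variant to outcome. Conditioning on a mediator would strip out part of the effect we want; the pooled comparison gives the total causal effect.
The causal difference is the pooled difference: 0.188 − 0.375 = -0.188.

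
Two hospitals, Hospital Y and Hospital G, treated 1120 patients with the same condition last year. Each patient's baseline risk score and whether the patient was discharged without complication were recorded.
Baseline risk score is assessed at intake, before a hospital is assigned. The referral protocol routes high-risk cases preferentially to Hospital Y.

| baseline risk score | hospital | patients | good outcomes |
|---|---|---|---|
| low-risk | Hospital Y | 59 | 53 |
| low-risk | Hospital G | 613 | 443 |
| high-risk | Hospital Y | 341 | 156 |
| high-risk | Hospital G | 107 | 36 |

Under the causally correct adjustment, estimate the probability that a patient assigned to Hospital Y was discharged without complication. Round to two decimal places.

0.72

Within every baseline risk score level Hospital Y has the higher rate, yet pooled Hospital G does — Simpson's reversal.
Since baseline risk score is a pre-existing factor (not a product of the hospital) and it affects the outcome on its own, it is a confounder. The stratified rates, not the pooled rate, identify the causal effect.
Standardising Hospital Y to the population baseline risk score mix: 0.600·53/59 + 0.400·156/341 = 0.722.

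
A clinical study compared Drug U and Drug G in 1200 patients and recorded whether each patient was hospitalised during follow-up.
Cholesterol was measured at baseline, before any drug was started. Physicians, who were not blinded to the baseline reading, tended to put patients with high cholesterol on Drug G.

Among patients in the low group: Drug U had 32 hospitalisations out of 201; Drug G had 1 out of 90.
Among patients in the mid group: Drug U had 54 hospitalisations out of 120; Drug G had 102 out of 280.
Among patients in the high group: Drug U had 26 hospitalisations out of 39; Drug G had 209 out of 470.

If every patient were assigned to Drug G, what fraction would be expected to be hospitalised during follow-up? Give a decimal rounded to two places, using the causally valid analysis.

0.31

The stratified and pooled comparisons disagree (Drug G wins within each cholesterol; Drug U wins overall), so the answer turns on the causal role of cholesterol.
Cholesterol differs across drugs for reasons unrelated to any effect of the drug itself, and it separately predicts the outcome — a classic confounder. We must compare within cholesterol levels.
Standardising Drug G to the population cholesterol mix: 0.242·1/90 + 0.333·102/280 + 0.424·209/470 = 0.313.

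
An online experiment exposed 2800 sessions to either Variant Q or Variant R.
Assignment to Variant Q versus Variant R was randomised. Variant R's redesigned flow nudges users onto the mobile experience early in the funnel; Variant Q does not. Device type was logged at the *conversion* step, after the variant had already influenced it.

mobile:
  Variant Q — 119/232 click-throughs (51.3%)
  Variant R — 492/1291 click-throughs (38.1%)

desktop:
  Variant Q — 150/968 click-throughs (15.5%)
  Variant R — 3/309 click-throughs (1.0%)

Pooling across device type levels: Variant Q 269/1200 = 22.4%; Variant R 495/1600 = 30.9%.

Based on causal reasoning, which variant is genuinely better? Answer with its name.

Variant Q is higher inside every device type stratum but Variant R is higher in aggregate. Whether to stratify depends on how device type relates to the variant.
Device type is recorded after the variant and is itself shifted by it — it sits on the causal path from variant to outcome. Conditioning on a mediator would strip out part of the effect we want; the pooled comparison gives the total causal effect.
Pooled: Variant Q 22.4% vs Variant R 30.9%; Variant R is higher overall.

Variant R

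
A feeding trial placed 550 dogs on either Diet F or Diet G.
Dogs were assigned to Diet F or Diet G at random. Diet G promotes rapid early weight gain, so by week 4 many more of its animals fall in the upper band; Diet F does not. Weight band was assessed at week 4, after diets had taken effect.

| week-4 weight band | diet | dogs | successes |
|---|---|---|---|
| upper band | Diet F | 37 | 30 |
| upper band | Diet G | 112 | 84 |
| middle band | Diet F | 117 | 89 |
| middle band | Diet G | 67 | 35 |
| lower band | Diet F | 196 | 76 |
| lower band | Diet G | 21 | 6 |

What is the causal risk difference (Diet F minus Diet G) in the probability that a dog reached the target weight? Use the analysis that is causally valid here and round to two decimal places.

-0.07

Week-4 weight band is downstream of the diet. One should not condition on a consequence of treatment, so the overall rates are the right comparison.
The causal difference is the pooled difference: 0.557 − 0.625 = -0.068.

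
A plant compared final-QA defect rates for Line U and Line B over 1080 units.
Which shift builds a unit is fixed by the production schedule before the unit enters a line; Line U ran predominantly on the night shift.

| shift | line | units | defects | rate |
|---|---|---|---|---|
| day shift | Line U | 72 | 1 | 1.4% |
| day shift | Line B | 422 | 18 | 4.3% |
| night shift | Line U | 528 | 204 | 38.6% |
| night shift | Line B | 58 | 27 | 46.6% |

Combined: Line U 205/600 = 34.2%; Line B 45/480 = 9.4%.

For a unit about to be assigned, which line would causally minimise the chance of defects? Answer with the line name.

Nothing the line does changes shift; the imbalance is an allocation artefact. With shift also predicting the outcome, the pooled figure is confounded, and the within-stratum comparison is the causal one.
Within each level — day shift: 1.4% vs 4.3%; night shift: 38.6% vs 46.6% — Line U is lower every time.

Line U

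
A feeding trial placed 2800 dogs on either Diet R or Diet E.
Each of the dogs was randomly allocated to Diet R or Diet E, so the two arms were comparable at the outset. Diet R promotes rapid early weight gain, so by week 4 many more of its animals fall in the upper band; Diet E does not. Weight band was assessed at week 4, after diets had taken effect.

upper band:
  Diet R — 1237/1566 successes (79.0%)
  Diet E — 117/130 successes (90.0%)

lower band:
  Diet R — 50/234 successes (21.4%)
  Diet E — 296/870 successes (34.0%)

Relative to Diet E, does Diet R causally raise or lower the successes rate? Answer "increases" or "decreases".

Diet E is higher inside every week-4 weight band stratum but Diet R is higher in aggregate. Whether to stratify depends on how week-4 weight band relates to the diet.
The distribution of week-4 weight band is itself part of what the diet does — it is an intermediate outcome. Holding it fixed would remove that part of the effect; the total effect is the pooled difference.
Pooled: Diet R 71.5% vs Diet E 41.3%; Diet R is higher overall.

increases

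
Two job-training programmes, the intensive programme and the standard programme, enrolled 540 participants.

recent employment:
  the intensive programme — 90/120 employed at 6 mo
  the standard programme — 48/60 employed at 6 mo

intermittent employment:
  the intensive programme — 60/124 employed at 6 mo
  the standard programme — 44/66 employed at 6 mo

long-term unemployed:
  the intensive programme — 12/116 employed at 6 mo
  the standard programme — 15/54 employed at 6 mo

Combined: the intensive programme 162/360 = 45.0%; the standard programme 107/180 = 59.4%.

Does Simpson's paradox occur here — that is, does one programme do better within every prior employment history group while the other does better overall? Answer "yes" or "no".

no

Within each prior employment history level (recent employment 75.0% vs 80.0%; intermittent employment 48.4% vs 66.7%; long-term unemployed 10.3% vs 27.8%), the standard programme has the higher rate every time. Pooled: 45.0% vs 59.4% — the standard programme has the higher rate overall. They agree.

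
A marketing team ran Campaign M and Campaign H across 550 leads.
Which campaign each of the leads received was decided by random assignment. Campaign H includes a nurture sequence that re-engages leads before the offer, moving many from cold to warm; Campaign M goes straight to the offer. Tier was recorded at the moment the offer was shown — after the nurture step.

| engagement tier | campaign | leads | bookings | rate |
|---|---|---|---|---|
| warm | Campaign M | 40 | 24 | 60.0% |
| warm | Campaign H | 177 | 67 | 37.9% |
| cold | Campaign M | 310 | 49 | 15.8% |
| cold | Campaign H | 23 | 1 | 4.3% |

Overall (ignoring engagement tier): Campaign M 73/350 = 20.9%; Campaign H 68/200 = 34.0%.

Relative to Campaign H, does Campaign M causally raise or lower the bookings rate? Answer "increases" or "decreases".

decreases

Engagement tier lies on the pathway campaign → engagement tier → outcome, so adjusting for it blocks the indirect effect. For the total causal effect of campaign, use the unadjusted pooled rates.
Pooled: Campaign M 20.9% vs Campaign H 34.0%; Campaign H is higher overall.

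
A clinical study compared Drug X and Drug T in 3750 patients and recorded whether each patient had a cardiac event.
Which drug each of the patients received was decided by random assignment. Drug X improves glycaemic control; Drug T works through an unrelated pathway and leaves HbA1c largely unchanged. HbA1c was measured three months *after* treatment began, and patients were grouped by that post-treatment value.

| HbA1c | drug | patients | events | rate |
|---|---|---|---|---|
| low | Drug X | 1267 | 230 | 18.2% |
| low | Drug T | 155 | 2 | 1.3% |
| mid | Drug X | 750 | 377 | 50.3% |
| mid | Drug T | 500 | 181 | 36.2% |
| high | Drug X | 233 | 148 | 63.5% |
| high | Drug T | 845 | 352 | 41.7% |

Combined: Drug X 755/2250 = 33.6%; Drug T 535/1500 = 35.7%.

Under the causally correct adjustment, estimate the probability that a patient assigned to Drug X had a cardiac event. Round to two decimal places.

0.34

The stratified and pooled comparisons disagree (Drug T wins within each HbA1c; Drug X wins overall), so the answer turns on the causal role of HbA1c.
HbA1c is downstream of the drug. One should not condition on a consequence of treatment, so the overall rates are the right comparison.
So P(outcome | do(Drug X)) is just the pooled rate for Drug X: 755/2250 = 0.336.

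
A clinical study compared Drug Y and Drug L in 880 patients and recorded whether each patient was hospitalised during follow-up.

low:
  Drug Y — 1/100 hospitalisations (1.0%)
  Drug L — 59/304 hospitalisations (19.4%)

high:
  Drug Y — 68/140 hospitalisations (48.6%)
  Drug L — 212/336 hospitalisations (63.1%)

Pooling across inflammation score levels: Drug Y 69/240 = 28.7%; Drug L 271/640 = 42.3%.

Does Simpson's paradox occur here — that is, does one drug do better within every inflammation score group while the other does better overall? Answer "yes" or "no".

Within each inflammation score level (low 1.0% vs 19.4%; high 48.6% vs 63.1%), Drug Y has the lower rate every time. Pooled: 28.7% vs 42.3% — Drug Y has the lower rate overall. They agree.

no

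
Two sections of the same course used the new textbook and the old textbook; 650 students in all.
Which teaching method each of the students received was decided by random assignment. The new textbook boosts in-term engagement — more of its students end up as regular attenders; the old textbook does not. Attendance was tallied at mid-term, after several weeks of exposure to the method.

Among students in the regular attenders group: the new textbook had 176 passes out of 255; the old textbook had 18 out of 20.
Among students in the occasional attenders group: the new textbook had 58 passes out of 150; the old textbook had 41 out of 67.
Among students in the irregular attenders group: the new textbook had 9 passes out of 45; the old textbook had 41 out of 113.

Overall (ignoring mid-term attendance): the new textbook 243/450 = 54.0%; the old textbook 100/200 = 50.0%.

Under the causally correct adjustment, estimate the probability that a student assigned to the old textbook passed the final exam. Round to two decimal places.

the old textbook is higher inside every mid-term attendance stratum but the new textbook is higher in aggregate. Whether to stratify depends on how mid-term attendance relates to the teaching method.
Mid-term attendance is recorded after the teaching method and is itself shifted by it — it sits on the causal path from teaching method to outcome. Conditioning on a mediator would strip out part of the effect we want; the pooled comparison gives the total causal effect.
So P(outcome | do(the old textbook)) is just the pooled rate for the old textbook: 100/200 = 0.500.

0.50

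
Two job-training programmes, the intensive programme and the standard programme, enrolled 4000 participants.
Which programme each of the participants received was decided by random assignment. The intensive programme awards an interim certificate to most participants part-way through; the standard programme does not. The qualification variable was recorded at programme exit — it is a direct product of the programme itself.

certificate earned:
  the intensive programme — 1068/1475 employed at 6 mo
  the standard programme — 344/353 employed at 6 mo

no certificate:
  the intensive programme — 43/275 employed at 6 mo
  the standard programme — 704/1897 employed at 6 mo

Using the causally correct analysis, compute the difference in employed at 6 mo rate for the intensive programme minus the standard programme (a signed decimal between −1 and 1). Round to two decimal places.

+0.17

The qualification attained during the programme-specific comparison favours the standard programme throughout, but the pooled figures favour the intensive programme. The question is whether to condition on qualification attained during the programme.
The distribution of qualification attained during the programme is itself part of what the programme does — it is an intermediate outcome. Holding it fixed would remove that part of the effect; the total effect is the pooled difference.
The causal difference is the pooled difference: 0.635 − 0.466 = +0.169.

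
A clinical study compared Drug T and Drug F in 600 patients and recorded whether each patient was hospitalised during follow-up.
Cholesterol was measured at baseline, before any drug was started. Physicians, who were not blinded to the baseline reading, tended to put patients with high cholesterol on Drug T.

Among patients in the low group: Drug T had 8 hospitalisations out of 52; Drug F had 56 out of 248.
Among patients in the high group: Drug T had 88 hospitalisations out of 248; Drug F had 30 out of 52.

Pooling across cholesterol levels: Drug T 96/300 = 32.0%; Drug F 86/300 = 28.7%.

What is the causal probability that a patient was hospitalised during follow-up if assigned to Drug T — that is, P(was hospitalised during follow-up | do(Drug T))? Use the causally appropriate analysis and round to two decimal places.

0.25

Since cholesterol is a pre-existing factor (not a product of the drug) and it affects the outcome on its own, it is a confounder. The stratified rates, not the pooled rate, identify the causal effect.
Standardising Drug T to the population cholesterol mix: 0.500·8/52 + 0.500·88/248 = 0.254.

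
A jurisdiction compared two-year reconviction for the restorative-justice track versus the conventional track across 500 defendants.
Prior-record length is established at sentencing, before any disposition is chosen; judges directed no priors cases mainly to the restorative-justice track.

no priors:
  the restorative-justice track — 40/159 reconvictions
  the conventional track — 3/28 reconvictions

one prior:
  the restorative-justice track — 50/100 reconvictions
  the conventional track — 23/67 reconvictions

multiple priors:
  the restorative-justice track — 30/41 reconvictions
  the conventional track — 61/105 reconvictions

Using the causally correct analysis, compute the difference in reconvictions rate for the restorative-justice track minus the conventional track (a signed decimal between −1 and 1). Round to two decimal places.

+0.15

Here prior-record length is a common cause — it drives both which disposition a case falls under and the outcome. The crude comparison mixes populations; the stratum-specific rates are the causally relevant ones.
Adjusting over the population distribution of prior-record length: 0.374·(0.252−0.107) + 0.334·(0.500−0.343) + 0.292·(0.732−0.581) = +0.150.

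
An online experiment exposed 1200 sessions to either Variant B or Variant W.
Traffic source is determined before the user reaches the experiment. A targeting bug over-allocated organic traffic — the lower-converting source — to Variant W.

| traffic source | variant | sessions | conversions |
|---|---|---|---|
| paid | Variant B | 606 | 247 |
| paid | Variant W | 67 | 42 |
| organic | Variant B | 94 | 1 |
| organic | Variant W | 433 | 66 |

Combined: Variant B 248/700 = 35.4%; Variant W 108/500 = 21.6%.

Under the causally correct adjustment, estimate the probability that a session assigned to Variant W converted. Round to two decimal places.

0.42

Since traffic source is a pre-existing factor (not a product of the variant) and it affects the outcome on its own, it is a confounder. The stratified rates, not the pooled rate, identify the causal effect.
Standardising Variant W to the population traffic source mix: 0.561·42/67 + 0.439·66/433 = 0.419.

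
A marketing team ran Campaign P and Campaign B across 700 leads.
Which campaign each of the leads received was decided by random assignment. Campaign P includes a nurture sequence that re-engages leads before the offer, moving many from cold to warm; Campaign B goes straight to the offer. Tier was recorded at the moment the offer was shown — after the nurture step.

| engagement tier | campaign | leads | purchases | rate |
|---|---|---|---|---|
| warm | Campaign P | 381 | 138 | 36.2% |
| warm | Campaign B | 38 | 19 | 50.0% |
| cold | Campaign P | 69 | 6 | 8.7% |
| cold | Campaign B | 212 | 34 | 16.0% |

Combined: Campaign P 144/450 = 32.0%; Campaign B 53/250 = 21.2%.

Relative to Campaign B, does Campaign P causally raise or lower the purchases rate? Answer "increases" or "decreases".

increases

The stratified and pooled comparisons disagree (Campaign B wins within each engagement tier; Campaign P wins overall), so the answer turns on the causal role of engagement tier.
The distribution of engagement tier is itself part of what the campaign does — it is an intermediate outcome. Holding it fixed would remove that part of the effect; the total effect is the pooled difference.
Pooled: Campaign P 32.0% vs Campaign B 21.2%; Campaign P is higher overall.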